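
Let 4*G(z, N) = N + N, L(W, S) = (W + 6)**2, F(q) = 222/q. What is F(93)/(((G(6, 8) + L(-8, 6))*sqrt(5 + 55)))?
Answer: 37*sqrt(15)/3720 ≈ 0.038522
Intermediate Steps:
L(W, S) = (6 + W)**2
G(z, N) = N/2 (G(z, N) = (N + N)/4 = (2*N)/4 = N/2)
F(93)/(((G(6, 8) + L(-8, 6))*sqrt(5 + 55))) = (222/93)/((((1/2)*8 + (6 - 8)**2)*sqrt(5 + 55))) = (222*(1/93))/(((4 + (-2)**2)*sqrt(60))) = 74/(31*(((4 + 4)*(2*sqrt(15))))) = 74/(31*((8*(2*sqrt(15))))) = 74/(31*((16*sqrt(15)))) = 74*(sqrt(15)/240)/31 = 37*sqrt(15)/3720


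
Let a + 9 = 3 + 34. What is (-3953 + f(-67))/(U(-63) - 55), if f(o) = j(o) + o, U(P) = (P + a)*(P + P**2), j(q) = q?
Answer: 4087/136765 ≈ 0.029883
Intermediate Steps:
a = 28 (a = -9 + (3 + 34) = -9 + 37 = 28)
U(P) = (28 + P)*(P + P**2) (U(P) = (P + 28)*(P + P**2) = (28 + P)*(P + P**2))
f(o) = 2*o (f(o) = o + o = 2*o)
(-3953 + f(-67))/(U(-63) - 55) = (-3953 + 2*(-67))/(-63*(28 + (-63)**2 + 29*(-63)) - 55) = (-3953 - 134)/(-63*(28 + 3969 - 1827) - 55) = -4087/(-63*2170 - 55) = -4087/(-136710 - 55) = -4087/(-136765) = -4087*(-1/136765) = 4087/136765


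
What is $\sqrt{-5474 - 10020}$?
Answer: $i \sqrt{15494} \approx 124.47 i$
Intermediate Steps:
$\sqrt{-5474 - 10020} = \sqrt{-15494} = i \sqrt{15494}$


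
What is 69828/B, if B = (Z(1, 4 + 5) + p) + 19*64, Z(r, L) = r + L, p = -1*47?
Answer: 23276/393 ≈ 59.226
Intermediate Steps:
p = -47
Z(r, L) = L + r
B = 1179 (B = (((4 + 5) + 1) - 47) + 19*64 = ((9 + 1) - 47) + 1216 = (10 - 47) + 1216 = -37 + 1216 = 1179)
69828/B = 69828/1179 = 69828*(1/1179) = 23276/393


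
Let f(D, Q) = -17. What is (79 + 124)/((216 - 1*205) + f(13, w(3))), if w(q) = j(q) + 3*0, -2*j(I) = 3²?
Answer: -203/6 ≈ -33.833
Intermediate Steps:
j(I) = -9/2 (j(I) = -½*3² = -½*9 = -9/2)
w(q) = -9/2 (w(q) = -9/2 + 3*0 = -9/2 + 0 = -9/2)
(79 + 124)/((216 - 1*205) + f(13, w(3))) = (79 + 124)/((216 - 1*205) - 17) = 203/((216 - 205) - 17) = 203/(11 - 17) = 203/(-6) = 203*(-⅙) = -203/6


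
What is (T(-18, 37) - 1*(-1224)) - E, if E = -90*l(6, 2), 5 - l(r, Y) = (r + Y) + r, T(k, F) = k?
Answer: 396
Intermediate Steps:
l(r, Y) = 5 - Y - 2*r (l(r, Y) = 5 - ((r + Y) + r) = 5 - ((Y + r) + r) = 5 - (Y + 2*r) = 5 + (-Y - 2*r) = 5 - Y - 2*r)
E = 810 (E = -90*(5 - 1*2 - 2*6) = -90*(5 - 2 - 12) = -90*(-9) = 810)
(T(-18, 37) - 1*(-1224)) - E = (-18 - 1*(-1224)) - 1*810 = (-18 + 1224) - 810 = 1206 - 810 = 396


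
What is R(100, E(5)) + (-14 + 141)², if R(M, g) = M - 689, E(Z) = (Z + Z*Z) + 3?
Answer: 15540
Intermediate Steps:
E(Z) = 3 + Z + Z² (E(Z) = (Z + Z²) + 3 = 3 + Z + Z²)
R(M, g) = -689 + M
R(100, E(5)) + (-14 + 141)² = (-689 + 100) + (-14 + 141)² = -589 + 127² = -589 + 16129 = 15540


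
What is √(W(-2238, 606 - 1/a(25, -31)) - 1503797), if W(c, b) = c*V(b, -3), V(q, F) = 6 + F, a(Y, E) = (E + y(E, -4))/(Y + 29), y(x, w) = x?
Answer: I*√1510511 ≈ 1229.0*I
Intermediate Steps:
a(Y, E) = 2*E/(29 + Y) (a(Y, E) = (E + E)/(Y + 29) = (2*E)/(29 + Y) = 2*E/(29 + Y))
W(c, b) = 3*c (W(c, b) = c*(6 - 3) = c*3 = 3*c)
√(W(-2238, 606 - 1/a(25, -31)) - 1503797) = √(3*(-2238) - 1503797) = √(-6714 - 1503797) = √(-1510511) = I*√1510511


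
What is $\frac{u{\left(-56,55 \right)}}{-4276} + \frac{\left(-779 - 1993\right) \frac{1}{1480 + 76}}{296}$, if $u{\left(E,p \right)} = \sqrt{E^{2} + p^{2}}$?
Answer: $- \frac{693}{115144} - \frac{\sqrt{6161}}{4276} \approx -0.024375$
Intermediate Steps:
$\frac{u{\left(-56,55 \right)}}{-4276} + \frac{\left(-779 - 1993\right) \frac{1}{1480 + 76}}{296} = \frac{\sqrt{\left(-56\right)^{2} + 55^{2}}}{-4276} + \frac{\left(-779 - 1993\right) \frac{1}{1480 + 76}}{296} = \sqrt{3136 + 3025} \left(- \frac{1}{4276}\right) + - \frac{2772}{1556} \cdot \frac{1}{296} = \sqrt{6161} \left(- \frac{1}{4276}\right) + \left(-2772\right) \frac{1}{1556} \cdot \frac{1}{296} = - \frac{\sqrt{6161}}{4276} - \frac{693}{115144} = - \frac{693}{115144} - \frac{\sqrt{6161}}{4276}$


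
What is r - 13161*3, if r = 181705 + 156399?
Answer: 298621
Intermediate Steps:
r = 338104
r - 13161*3 = 338104 - 13161*3 = 338104 - 39483 = 298621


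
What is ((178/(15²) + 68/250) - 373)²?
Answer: 175082828041/1265625 ≈ 1.3834e+5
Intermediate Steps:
((178/(15²) + 68/250) - 373)² = ((178/225 + 68*(1/250)) - 373)² = ((178*(1/225) + 34/125) - 373)² = ((178/225 + 34/125) - 373)² = (1196/1125 - 373)² = (-418429/1125)² = 175082828041/1265625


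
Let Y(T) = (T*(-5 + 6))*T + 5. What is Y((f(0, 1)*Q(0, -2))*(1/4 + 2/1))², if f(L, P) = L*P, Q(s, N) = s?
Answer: 25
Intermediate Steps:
Y(T) = 5 + T² (Y(T) = (T*1)*T + 5 = T*T + 5 = T² + 5 = 5 + T²)
Y((f(0, 1)*Q(0, -2))*(1/4 + 2/1))² = (5 + (((0*1)*0)*(1/4 + 2/1))²)² = (5 + ((0*0)*(1*(¼) + 2*1))²)² = (5 + (0*(¼ + 2))²)² = (5 + (0*(9/4))²)² = (5 + 0²)² = (5 + 0)² = 5² = 25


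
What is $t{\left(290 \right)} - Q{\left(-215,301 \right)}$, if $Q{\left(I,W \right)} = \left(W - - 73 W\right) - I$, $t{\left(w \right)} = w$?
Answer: $-22199$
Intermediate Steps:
$Q{\left(I,W \right)} = - I + 74 W$ ($Q{\left(I,W \right)} = \left(W + 73 W\right) - I = 74 W - I = - I + 74 W$)
$t{\left(290 \right)} - Q{\left(-215,301 \right)} = 290 - \left(\left(-1\right) \left(-215\right) + 74 \cdot 301\right) = 290 - \left(215 + 22274\right) = 290 - 22489 = -22199$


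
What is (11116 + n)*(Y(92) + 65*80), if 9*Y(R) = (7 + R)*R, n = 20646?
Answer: 197305544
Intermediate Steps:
Y(R) = R*(7 + R)/9 (Y(R) = ((7 + R)*R)/9 = (R*(7 + R))/9 = R*(7 + R)/9)
(11116 + n)*(Y(92) + 65*80) = (11116 + 20646)*((⅑)*92*(7 + 92) + 65*80) = 31762*((⅑)*92*99 + 5200) = 31762*(1012 + 5200) = 31762*6212 = 197305544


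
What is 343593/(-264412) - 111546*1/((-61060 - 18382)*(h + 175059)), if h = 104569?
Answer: -238519272798738/183553220424541 ≈ -1.2995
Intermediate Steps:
343593/(-264412) - 111546*1/((-61060 - 18382)*(h + 175059)) = 343593/(-264412) - 111546*1/((-61060 - 18382)*(104569 + 175059)) = 343593*(-1/264412) - 111546/((-79442*279628)) = -343593/264412 - 111546/(-22214207576) = -343593/264412 - 111546*(-1/22214207576) = -343593/264412 + 55773/11107103788 = -238519272798738/183553220424541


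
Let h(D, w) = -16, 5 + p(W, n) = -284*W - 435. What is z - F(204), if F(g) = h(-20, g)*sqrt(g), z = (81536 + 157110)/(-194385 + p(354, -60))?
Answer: -238646/295361 + 32*sqrt(51) ≈ 227.72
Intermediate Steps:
p(W, n) = -440 - 284*W (p(W, n) = -5 + (-284*W - 435) = -5 + (-435 - 284*W) = -440 - 284*W)
z = -238646/295361 (z = (81536 + 157110)/(-194385 + (-440 - 284*354)) = 238646/(-194385 + (-440 - 100536)) = 238646/(-194385 - 100976) = 238646/(-295361) = 238646*(-1/295361) = -238646/295361 ≈ -0.80798)
F(g) = -16*sqrt(g)
z - F(204) = -238646/295361 - (-16)*sqrt(204) = -238646/295361 - (-16)*2*sqrt(51) = -238646/295361 - (-32)*sqrt(51) = -238646/295361 + 32*sqrt(51)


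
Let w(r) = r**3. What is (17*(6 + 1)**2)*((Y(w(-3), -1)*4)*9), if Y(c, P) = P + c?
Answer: -839664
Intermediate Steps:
(17*(6 + 1)**2)*((Y(w(-3), -1)*4)*9) = (17*(6 + 1)**2)*(((-1 + (-3)**3)*4)*9) = (17*7**2)*(((-1 - 27)*4)*9) = (17*49)*(-28*4*9) = 833*(-112*9) = 833*(-1008) = -839664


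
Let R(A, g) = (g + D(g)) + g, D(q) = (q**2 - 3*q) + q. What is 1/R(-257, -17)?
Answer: 1/289 ≈ 0.0034602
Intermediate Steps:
D(q) = q**2 - 2*q
R(A, g) = 2*g + g*(-2 + g) (R(A, g) = (g + g*(-2 + g)) + g = 2*g + g*(-2 + g))
1/R(-257, -17) = 1/((-17)**2) = 1/289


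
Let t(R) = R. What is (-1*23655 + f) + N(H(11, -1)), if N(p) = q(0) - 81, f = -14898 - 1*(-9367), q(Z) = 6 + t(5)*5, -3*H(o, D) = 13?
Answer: -29236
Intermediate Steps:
H(o, D) = -13/3 (H(o, D) = -1/3*13 = -13/3)
q(Z) = 31 (q(Z) = 6 + 5*5 = 6 + 25 = 31)
f = -5531 (f = -14898 + 9367 = -5531)
N(p) = -50 (N(p) = 31 - 81 = -50)
(-1*23655 + f) + N(H(11, -1)) = (-1*23655 - 5531) - 50 = (-23655 - 5531) - 50 = -29186 - 50 = -29236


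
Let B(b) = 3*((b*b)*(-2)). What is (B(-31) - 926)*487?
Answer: -3259004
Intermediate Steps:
B(b) = -6*b² (B(b) = 3*(b²*(-2)) = 3*(-2*b²) = -6*b²)
(B(-31) - 926)*487 = (-6*(-31)² - 926)*487 = (-6*961 - 926)*487 = (-5766 - 926)*487 = -6692*487 = -3259004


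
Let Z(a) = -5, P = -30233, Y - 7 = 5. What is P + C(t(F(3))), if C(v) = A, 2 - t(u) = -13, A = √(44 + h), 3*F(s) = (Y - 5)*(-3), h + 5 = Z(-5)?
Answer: -30233 + √34 ≈ -30227.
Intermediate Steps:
Y = 12 (Y = 7 + 5 = 12)
h = -10 (h = -5 - 5 = -10)
F(s) = -7 (F(s) = ((12 - 5)*(-3))/3 = (7*(-3))/3 = (⅓)*(-21) = -7)
A = √34 (A = √(44 - 10) = √34 ≈ 5.8309)
t(u) = 15 (t(u) = 2 - 1*(-13) = 2 + 13 = 15)
C(v) = √34
P + C(t(F(3))) = -30233 + √34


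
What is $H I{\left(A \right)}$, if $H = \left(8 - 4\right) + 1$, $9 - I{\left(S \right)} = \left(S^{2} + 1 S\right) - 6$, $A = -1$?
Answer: $75$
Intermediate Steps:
$I{\left(S \right)} = 15 - S - S^{2}$ ($I{\left(S \right)} = 9 - \left(\left(S^{2} + 1 S\right) - 6\right) = 9 - \left(\left(S^{2} + S\right) - 6\right) = 9 - \left(\left(S + S^{2}\right) - 6\right) = 9 - \left(-6 + S + S^{2}\right) = 15 - S - S^{2}$)
$H = 5$ ($H = 4 + 1 = 5$)
$H I{\left(A \right)} = 5 \left(15 - -1 - \left(-1\right)^{2}\right) = 5 \left(15 + 1 - 1\right) = 5 \cdot 15 = 75$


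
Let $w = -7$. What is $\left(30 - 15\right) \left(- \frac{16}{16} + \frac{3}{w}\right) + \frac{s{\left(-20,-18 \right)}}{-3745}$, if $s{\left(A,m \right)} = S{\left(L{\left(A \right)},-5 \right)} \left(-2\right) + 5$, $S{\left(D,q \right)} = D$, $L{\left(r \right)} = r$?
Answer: $- \frac{16059}{749} \approx -21.441$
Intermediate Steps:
$s{\left(A,m \right)} = 5 - 2 A$ ($s{\left(A,m \right)} = A \left(-2\right) + 5 = - 2 A + 5 = 5 - 2 A$)
$\left(30 - 15\right) \left(- \frac{16}{16} + \frac{3}{w}\right) + \frac{s{\left(-20,-18 \right)}}{-3745} = \left(30 - 15\right) \left(- \frac{16}{16} + \frac{3}{-7}\right) + \frac{5 - -40}{-3745} = \left(30 + \left(-17 + 2\right)\right) \left(\left(-16\right) \frac{1}{16} + 3 \left(- \frac{1}{7}\right)\right) + \left(5 + 40\right) \left(- \frac{1}{3745}\right) = \left(30 - 15\right) \left(-1 - \frac{3}{7}\right) + 45 \left(- \frac{1}{3745}\right) = 15 \left(- \frac{10}{7}\right) - \frac{9}{749} = - \frac{150}{7} - \frac{9}{749} = - \frac{16059}{749}$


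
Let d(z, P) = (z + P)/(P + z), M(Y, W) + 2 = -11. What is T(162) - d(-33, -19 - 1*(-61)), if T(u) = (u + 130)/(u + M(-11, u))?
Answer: 143/149 ≈ 0.95973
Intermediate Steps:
M(Y, W) = -13 (M(Y, W) = -2 - 11 = -13)
T(u) = (130 + u)/(-13 + u) (T(u) = (u + 130)/(u - 13) = (130 + u)/(-13 + u))
d(z, P) = 1 (d(z, P) = (P + z)/(P + z) = 1)
T(162) - d(-33, -19 - 1*(-61)) = (130 + 162)/(-13 + 162) - 1*1 = 292/149 - 1 = 143/149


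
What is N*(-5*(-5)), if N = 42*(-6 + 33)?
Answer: 28350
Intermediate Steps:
N = 1134 (N = 42*27 = 1134)
N*(-5*(-5)) = 1134*(-5*(-5)) = 1134*25 = 28350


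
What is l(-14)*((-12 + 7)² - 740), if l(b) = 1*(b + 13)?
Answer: 715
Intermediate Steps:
l(b) = 13 + b (l(b) = 1*(13 + b) = 13 + b)
l(-14)*((-12 + 7)² - 740) = (13 - 14)*((-12 + 7)² - 740) = -((-5)² - 740) = -(25 - 740) = -1*(-715) = 715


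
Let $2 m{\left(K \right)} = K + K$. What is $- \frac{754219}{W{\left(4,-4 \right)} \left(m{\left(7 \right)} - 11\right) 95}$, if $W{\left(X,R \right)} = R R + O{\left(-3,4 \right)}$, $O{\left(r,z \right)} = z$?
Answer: $\frac{754219}{7600} \approx 99.239$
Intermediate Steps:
$m{\left(K \right)} = K$ ($m{\left(K \right)} = \frac{K + K}{2} = \frac{2 K}{2} = K$)
$W{\left(X,R \right)} = 4 + R^{2}$ ($W{\left(X,R \right)} = R R + 4 = R^{2} + 4 = 4 + R^{2}$)
$- \frac{754219}{W{\left(4,-4 \right)} \left(m{\left(7 \right)} - 11\right) 95} = - \frac{754219}{\left(4 + \left(-4\right)^{2}\right) \left(7 - 11\right) 95} = - \frac{754219}{\left(4 + 16\right) \left(7 - 11\right) 95} = - \frac{754219}{20 \left(-4\right) 95} = - \frac{754219}{\left(-80\right) 95} = - \frac{754219}{-7600} = \left(-754219\right) \left(- \frac{1}{7600}\right) = \frac{754219}{7600}$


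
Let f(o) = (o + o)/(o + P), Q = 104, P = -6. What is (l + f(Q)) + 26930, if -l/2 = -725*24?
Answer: 3024874/49 ≈ 61732.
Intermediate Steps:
f(o) = 2*o/(-6 + o) (f(o) = (o + o)/(o - 6) = (2*o)/(-6 + o) = 2*o/(-6 + o))
l = 34800 (l = -(-1450)*24 = -2*(-17400) = 34800)
(l + f(Q)) + 26930 = (34800 + 2*104/(-6 + 104)) + 26930 = (34800 + 2*104/98) + 26930 = (34800 + 2*104*(1/98)) + 26930 = (34800 + 104/49) + 26930 = 1705304/49 + 26930 = 3024874/49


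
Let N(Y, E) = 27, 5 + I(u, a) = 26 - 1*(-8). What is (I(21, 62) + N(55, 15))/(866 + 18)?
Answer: 14/221 ≈ 0.063348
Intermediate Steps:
I(u, a) = 29 (I(u, a) = -5 + (26 - 1*(-8)) = -5 + (26 + 8) = -5 + 34 = 29)
(I(21, 62) + N(55, 15))/(866 + 18) = (29 + 27)/(866 + 18) = 56/884 = 56*(1/884) = 14/221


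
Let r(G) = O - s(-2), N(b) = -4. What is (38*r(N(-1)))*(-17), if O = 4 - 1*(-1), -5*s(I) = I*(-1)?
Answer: -17442/5 ≈ -3488.4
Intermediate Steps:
s(I) = I/5 (s(I) = -I*(-1)/5 = -(-1)*I/5 = I/5)
O = 5 (O = 4 + 1 = 5)
r(G) = 27/5 (r(G) = 5 - (-2)/5 = 5 - 1*(-⅖) = 5 + ⅖ = 27/5)
(38*r(N(-1)))*(-17) = (38*(27/5))*(-17) = (1026/5)*(-17) = -17442/5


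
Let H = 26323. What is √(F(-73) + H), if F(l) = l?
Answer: 25*√42 ≈ 162.02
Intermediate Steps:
√(F(-73) + H) = √(-73 + 26323) = √26250 = 25*√42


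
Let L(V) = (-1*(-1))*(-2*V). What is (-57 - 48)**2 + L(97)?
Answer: 10831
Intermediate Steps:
L(V) = -2*V (L(V) = 1*(-2*V) = -2*V)
(-57 - 48)**2 + L(97) = (-57 - 48)**2 - 2*97 = (-105)**2 - 194 = 11025 - 194 = 10831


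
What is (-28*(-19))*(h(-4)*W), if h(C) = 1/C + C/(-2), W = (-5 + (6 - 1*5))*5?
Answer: -18620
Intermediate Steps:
W = -20 (W = (-5 + (6 - 5))*5 = (-5 + 1)*5 = -4*5 = -20)
h(C) = 1/C - C/2 (h(C) = 1/C + C*(-1/2) = 1/C - C/2)
(-28*(-19))*(h(-4)*W) = (-28*(-19))*((1/(-4) - 1/2*(-4))*(-20)) = 532*((-1/4 + 2)*(-20)) = 532*((7/4)*(-20)) = 532*(-35) = -18620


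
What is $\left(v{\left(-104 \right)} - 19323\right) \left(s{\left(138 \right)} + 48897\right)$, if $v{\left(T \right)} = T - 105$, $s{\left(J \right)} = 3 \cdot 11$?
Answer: $-955700760$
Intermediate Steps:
$s{\left(J \right)} = 33$
$v{\left(T \right)} = -105 + T$ ($v{\left(T \right)} = T - 105 = -105 + T$)
$\left(v{\left(-104 \right)} - 19323\right) \left(s{\left(138 \right)} + 48897\right) = \left(\left(-105 - 104\right) - 19323\right) \left(33 + 48897\right) = \left(-209 - 19323\right) 48930 = \left(-19532\right) 48930 = -955700760$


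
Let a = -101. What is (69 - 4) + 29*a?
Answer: -2864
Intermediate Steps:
(69 - 4) + 29*a = (69 - 4) + 29*(-101) = 65 - 2929 = -2864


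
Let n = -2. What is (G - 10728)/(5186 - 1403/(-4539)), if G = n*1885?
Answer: -65806422/23540657 ≈ -2.7954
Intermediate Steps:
G = -3770 (G = -2*1885 = -3770)
(G - 10728)/(5186 - 1403/(-4539)) = (-3770 - 10728)/(5186 - 1403/(-4539)) = -14498/(5186 - 1403*(-1/4539)) = -14498/(5186 + 1403/4539) = -14498/23540657/4539 = -14498*4539/23540657 = -65806422/23540657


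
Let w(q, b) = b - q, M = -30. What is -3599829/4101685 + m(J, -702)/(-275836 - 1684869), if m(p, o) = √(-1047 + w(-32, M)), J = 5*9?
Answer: -3599829/4101685 - I*√1045/1960705 ≈ -0.87765 - 1.6487e-5*I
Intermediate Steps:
J = 45
m(p, o) = I*√1045 (m(p, o) = √(-1047 + (-30 - 1*(-32))) = √(-1047 + (-30 + 32)) = √(-1047 + 2) = √(-1045) = I*√1045)
-3599829/4101685 + m(J, -702)/(-275836 - 1684869) = -3599829/4101685 + (I*√1045)/(-275836 - 1684869) = -3599829*1/4101685 + (I*√1045)/(-1960705) = -3599829/4101685 + (I*√1045)*(-1/1960705) = -3599829/4101685 - I*√1045/1960705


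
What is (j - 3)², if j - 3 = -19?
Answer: 361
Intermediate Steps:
j = -16 (j = 3 - 19 = -16)
(j - 3)² = (-16 - 3)² = (-19)² = 361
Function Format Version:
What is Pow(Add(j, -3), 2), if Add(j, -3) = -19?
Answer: 361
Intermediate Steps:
j = -16 (j = Add(3, -19) = -16)
Pow(Add(j, -3), 2) = Pow(Add(-16, -3), 2) = Pow(-19, 2) = 361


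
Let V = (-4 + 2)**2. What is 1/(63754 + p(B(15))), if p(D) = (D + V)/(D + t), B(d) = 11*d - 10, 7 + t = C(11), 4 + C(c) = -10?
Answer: 134/8543195 ≈ 1.5685e-5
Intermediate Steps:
C(c) = -14 (C(c) = -4 - 10 = -14)
t = -21 (t = -7 - 14 = -21)
B(d) = -10 + 11*d
V = 4 (V = (-2)**2 = 4)
p(D) = (4 + D)/(-21 + D) (p(D) = (D + 4)/(D - 21) = (4 + D)/(-21 + D))
1/(63754 + p(B(15))) = 1/(63754 + (4 + (-10 + 11*15))/(-21 + (-10 + 11*15))) = 1/(63754 + (4 + (-10 + 165))/(-21 + (-10 + 165))) = 1/(63754 + (4 + 155)/(-21 + 155)) = 1/(63754 + 159/134) = 1/(8543195/134) = 134/8543195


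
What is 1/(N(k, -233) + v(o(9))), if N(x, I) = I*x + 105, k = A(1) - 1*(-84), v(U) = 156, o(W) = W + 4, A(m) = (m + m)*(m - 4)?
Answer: -1/17913 ≈ -5.5825e-5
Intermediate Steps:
A(m) = 2*m*(-4 + m) (A(m) = (2*m)*(-4 + m) = 2*m*(-4 + m))
o(W) = 4 + W
k = 78 (k = 2*1*(-4 + 1) - 1*(-84) = 2*1*(-3) + 84 = -6 + 84 = 78)
N(x, I) = 105 + I*x
1/(N(k, -233) + v(o(9))) = 1/((105 - 233*78) + 156) = 1/((105 - 18174) + 156) = 1/(-18069 + 156) = 1/(-17913) = -1/17913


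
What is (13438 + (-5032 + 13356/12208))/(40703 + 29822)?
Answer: 281961/2365300 ≈ 0.11921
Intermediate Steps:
(13438 + (-5032 + 13356/12208))/(40703 + 29822) = (13438 + (-5032 + 13356*(1/12208)))/70525 = (13438 + (-5032 + 477/436))*(1/70525) = (13438 - 2193475/436)*(1/70525) = (3665493/436)*(1/70525) = 281961/2365300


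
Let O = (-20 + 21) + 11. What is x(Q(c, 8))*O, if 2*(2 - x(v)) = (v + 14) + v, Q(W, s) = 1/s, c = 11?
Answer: -123/2 ≈ -61.500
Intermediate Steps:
O = 12 (O = 1 + 11 = 12)
x(v) = -5 - v (x(v) = 2 - ((v + 14) + v)/2 = 2 - ((14 + v) + v)/2 = 2 - (14 + 2*v)/2 = 2 + (-7 - v) = -5 - v)
x(Q(c, 8))*O = (-5 - 1/8)*12 = (-5 - 1*⅛)*12 = (-5 - ⅛)*12 = -41/8*12 = -123/2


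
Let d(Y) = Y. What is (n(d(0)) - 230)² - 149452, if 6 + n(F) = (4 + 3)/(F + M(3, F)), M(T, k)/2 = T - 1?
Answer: -1513263/16 ≈ -94579.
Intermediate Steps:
M(T, k) = -2 + 2*T (M(T, k) = 2*(T - 1) = 2*(-1 + T) = -2 + 2*T)
n(F) = -6 + 7/(4 + F) (n(F) = -6 + (4 + 3)/(F + (-2 + 2*3)) = -6 + 7/(F + (-2 + 6)) = -6 + 7/(F + 4) = -6 + 7/(4 + F))
(n(d(0)) - 230)² - 149452 = ((-17 - 6*0)/(4 + 0) - 230)² - 149452 = ((-17 + 0)/4 - 230)² - 149452 = ((¼)*(-17) - 230)² - 149452 = (-17/4 - 230)² - 149452 = (-937/4)² - 149452 = 877969/16 - 149452 = -1513263/16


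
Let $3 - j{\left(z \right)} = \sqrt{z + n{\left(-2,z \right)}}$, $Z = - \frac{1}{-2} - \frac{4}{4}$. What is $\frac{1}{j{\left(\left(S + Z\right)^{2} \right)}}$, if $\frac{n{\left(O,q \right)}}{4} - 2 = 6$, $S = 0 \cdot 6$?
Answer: $- \frac{4}{31} - \frac{2 \sqrt{129}}{93} \approx -0.37329$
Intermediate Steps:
$S = 0$
$n{\left(O,q \right)} = 32$ ($n{\left(O,q \right)} = 8 + 4 \cdot 6 = 8 + 24 = 32$)
$Z = - \frac{1}{2}$ ($Z = \left(-1\right) \left(- \frac{1}{2}\right) - 1 = \frac{1}{2} - 1 = - \frac{1}{2} \approx -0.5$)
$j{\left(z \right)} = 3 - \sqrt{32 + z}$ ($j{\left(z \right)} = 3 - \sqrt{z + 32} = 3 - \sqrt{32 + z}$)
$\frac{1}{j{\left(\left(S + Z\right)^{2} \right)}} = \frac{1}{3 - \sqrt{32 + \left(0 - \frac{1}{2}\right)^{2}}} = \frac{1}{3 - \sqrt{32 + \left(- \frac{1}{2}\right)^{2}}} = \frac{1}{3 - \sqrt{32 + \frac{1}{4}}} = \frac{1}{3 - \sqrt{\frac{129}{4}}} = \frac{1}{3 - \frac{\sqrt{129}}{2}}$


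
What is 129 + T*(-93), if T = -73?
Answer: 6918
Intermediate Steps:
129 + T*(-93) = 129 - 73*(-93) = 129 + 6789 = 6918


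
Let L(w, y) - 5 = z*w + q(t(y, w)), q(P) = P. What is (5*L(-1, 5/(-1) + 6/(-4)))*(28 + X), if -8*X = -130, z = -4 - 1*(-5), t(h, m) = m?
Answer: 2655/4 ≈ 663.75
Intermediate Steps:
z = 1 (z = -4 + 5 = 1)
X = 65/4 (X = -1/8*(-130) = 65/4 ≈ 16.250)
L(w, y) = 5 + 2*w (L(w, y) = 5 + (1*w + w) = 5 + (w + w) = 5 + 2*w)
(5*L(-1, 5/(-1) + 6/(-4)))*(28 + X) = (5*(5 + 2*(-1)))*(28 + 65/4) = (5*(5 - 2))*(177/4) = (5*3)*(177/4) = 15*(177/4) = 2655/4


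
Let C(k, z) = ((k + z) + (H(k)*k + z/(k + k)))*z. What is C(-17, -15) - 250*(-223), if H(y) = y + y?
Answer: 1616815/34 ≈ 47553.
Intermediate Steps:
H(y) = 2*y
C(k, z) = z*(k + z + 2*k² + z/(2*k)) (C(k, z) = ((k + z) + ((2*k)*k + z/(k + k)))*z = ((k + z) + (2*k² + z/((2*k))))*z = ((k + z) + (2*k² + (1/(2*k))*z))*z = ((k + z) + (2*k² + z/(2*k)))*z = (k + z + 2*k² + z/(2*k))*z = z*(k + z + 2*k² + z/(2*k)))
C(-17, -15) - 250*(-223) = (½)*(-15)*(-15 + 2*(-17)*(-17 - 15 + 2*(-17)²))/(-17) - 250*(-223) = (½)*(-15)*(-1/17)*(-15 + 2*(-17)*(-17 - 15 + 2*289)) + 55750 = (½)*(-15)*(-1/17)*(-15 + 2*(-17)*(-17 - 15 + 578)) + 55750 = (½)*(-15)*(-1/17)*(-15 + 2*(-17)*546) + 55750 = (½)*(-15)*(-1/17)*(-15 - 18564) + 55750 = (½)*(-15)*(-1/17)*(-18579) + 55750 = -278685/34 + 55750 = 1616815/34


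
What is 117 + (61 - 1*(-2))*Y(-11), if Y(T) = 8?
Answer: 621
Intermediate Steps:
117 + (61 - 1*(-2))*Y(-11) = 117 + (61 - 1*(-2))*8 = 117 + (61 + 2)*8 = 117 + 63*8 = 117 + 504 = 621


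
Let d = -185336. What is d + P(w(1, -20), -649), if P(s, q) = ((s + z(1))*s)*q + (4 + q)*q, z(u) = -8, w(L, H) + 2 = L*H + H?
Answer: -1129631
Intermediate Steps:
w(L, H) = -2 + H + H*L (w(L, H) = -2 + (L*H + H) = -2 + (H*L + H) = -2 + (H + H*L) = -2 + H + H*L)
P(s, q) = q*(4 + q) + q*s*(-8 + s) (P(s, q) = ((s - 8)*s)*q + (4 + q)*q = ((-8 + s)*s)*q + q*(4 + q) = (s*(-8 + s))*q + q*(4 + q) = q*s*(-8 + s) + q*(4 + q) = q*(4 + q) + q*s*(-8 + s))
d + P(w(1, -20), -649) = -185336 - 649*(4 - 649 + (-2 - 20 - 20*1)**2 - 8*(-2 - 20 - 20*1)) = -185336 - 649*(4 - 649 + (-2 - 20 - 20)**2 - 8*(-2 - 20 - 20)) = -185336 - 649*(4 - 649 + (-42)**2 - 8*(-42)) = -185336 - 649*(4 - 649 + 1764 + 336) = -185336 - 649*1455 = -185336 - 944295 = -1129631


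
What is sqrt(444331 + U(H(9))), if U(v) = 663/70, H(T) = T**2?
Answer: sqrt(2177268310)/70 ≈ 666.59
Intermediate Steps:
U(v) = 663/70 (U(v) = 663*(1/70) = 663/70)
sqrt(444331 + U(H(9))) = sqrt(444331 + 663/70) = sqrt(31103833/70) = sqrt(2177268310)/70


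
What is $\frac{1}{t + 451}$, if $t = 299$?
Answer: $\frac{1}{750} \approx 0.0013333$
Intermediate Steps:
$\frac{1}{t + 451} = \frac{1}{299 + 451} = \frac{1}{750}$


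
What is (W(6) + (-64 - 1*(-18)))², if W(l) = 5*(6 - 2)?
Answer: 676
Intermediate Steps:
W(l) = 20 (W(l) = 5*4 = 20)
(W(6) + (-64 - 1*(-18)))² = (20 + (-64 - 1*(-18)))² = (20 + (-64 + 18))² = (20 - 46)² = (-26)² = 676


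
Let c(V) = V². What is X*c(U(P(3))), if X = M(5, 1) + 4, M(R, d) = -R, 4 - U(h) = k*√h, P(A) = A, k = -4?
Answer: -64 - 32*√3 ≈ -119.43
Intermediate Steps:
U(h) = 4 + 4*√h (U(h) = 4 - (-4)*√h = 4 + 4*√h)
X = -1 (X = -1*5 + 4 = -5 + 4 = -1)
X*c(U(P(3))) = -(4 + 4*√3)²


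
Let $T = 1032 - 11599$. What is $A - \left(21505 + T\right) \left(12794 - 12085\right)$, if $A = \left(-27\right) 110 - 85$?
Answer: $-7758097$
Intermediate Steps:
$T = -10567$ ($T = 1032 - 11599 = -10567$)
$A = -3055$ ($A = -2970 - 85 = -3055$)
$A - \left(21505 + T\right) \left(12794 - 12085\right) = -3055 - \left(21505 - 10567\right) \left(12794 - 12085\right) = -3055 - 10938 \cdot 709 = -3055 - 7755042 = -7758097$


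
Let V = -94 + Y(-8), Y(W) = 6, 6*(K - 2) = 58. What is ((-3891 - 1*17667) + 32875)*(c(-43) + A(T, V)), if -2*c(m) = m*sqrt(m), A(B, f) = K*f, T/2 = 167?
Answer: -34856360/3 + 486631*I*sqrt(43)/2 ≈ -1.1619e+7 + 1.5955e+6*I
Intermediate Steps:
K = 35/3 (K = 2 + (1/6)*58 = 2 + 29/3 = 35/3 ≈ 11.667)
T = 334 (T = 2*167 = 334)
V = -88 (V = -94 + 6 = -88)
A(B, f) = 35*f/3
c(m) = -m**(3/2)/2 (c(m) = -m*sqrt(m)/2 = -m**(3/2)/2)
((-3891 - 1*17667) + 32875)*(c(-43) + A(T, V)) = ((-3891 - 1*17667) + 32875)*(-(-43)*I*sqrt(43)/2 + (35/3)*(-88)) = ((-3891 - 17667) + 32875)*(-(-43)*I*sqrt(43)/2 - 3080/3) = (-21558 + 32875)*(43*I*sqrt(43)/2 - 3080/3) = 11317*(-3080/3 + 43*I*sqrt(43)/2) = -34856360/3 + 486631*I*sqrt(43)/2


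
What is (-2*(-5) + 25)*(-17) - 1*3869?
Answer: -4464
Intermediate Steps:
(-2*(-5) + 25)*(-17) - 1*3869 = (10 + 25)*(-17) - 3869 = 35*(-17) - 3869 = -595 - 3869 = -4464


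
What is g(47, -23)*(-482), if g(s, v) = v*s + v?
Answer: 532128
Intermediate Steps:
g(s, v) = v + s*v (g(s, v) = s*v + v = v + s*v)
g(47, -23)*(-482) = -23*(1 + 47)*(-482) = -23*48*(-482) = -1104*(-482) = 532128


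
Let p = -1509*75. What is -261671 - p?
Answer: -148496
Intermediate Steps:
p = -113175
-261671 - p = -261671 - 1*(-113175) = -261671 + 113175 = -148496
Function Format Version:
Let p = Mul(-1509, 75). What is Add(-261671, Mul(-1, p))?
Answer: -148496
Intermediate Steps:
p = -113175
Add(-261671, Mul(-1, p)) = Add(-261671, Mul(-1, -113175)) = Add(-261671, 113175) = -148496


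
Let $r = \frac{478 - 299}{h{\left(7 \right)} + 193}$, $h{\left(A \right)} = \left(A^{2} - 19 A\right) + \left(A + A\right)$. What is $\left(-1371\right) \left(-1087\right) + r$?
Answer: $\frac{183304250}{123} \approx 1.4903 \cdot 10^{6}$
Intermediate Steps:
$h{\left(A \right)} = A^{2} - 17 A$ ($h{\left(A \right)} = \left(A^{2} - 19 A\right) + 2 A = A^{2} - 17 A$)
$r = \frac{179}{123}$ ($r = \frac{478 - 299}{7 \left(-17 + 7\right) + 193} = \frac{478 - 299}{7 \left(-10\right) + 193} = \frac{179}{-70 + 193} = \frac{179}{123} \approx 1.4553$)
$\left(-1371\right) \left(-1087\right) + r = \left(-1371\right) \left(-1087\right) + \frac{179}{123} = 1490277 + \frac{179}{123} = \frac{183304250}{123}$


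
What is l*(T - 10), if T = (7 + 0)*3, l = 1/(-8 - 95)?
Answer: -11/103 ≈ -0.10680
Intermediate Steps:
l = -1/103 (l = 1/(-103) = -1/103 ≈ -0.0097087)
T = 21 (T = 7*3 = 21)
l*(T - 10) = -(21 - 10)/103 = -1/103*11 = -11/103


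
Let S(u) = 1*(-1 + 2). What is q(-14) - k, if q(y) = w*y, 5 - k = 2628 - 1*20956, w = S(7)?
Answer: -18347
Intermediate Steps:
S(u) = 1 (S(u) = 1*1 = 1)
w = 1
k = 18333 (k = 5 - (2628 - 1*20956) = 5 - (2628 - 20956) = 5 - 1*(-18328) = 5 + 18328 = 18333)
q(y) = y (q(y) = 1*y = y)
q(-14) - k = -14 - 1*18333 = -14 - 18333 = -18347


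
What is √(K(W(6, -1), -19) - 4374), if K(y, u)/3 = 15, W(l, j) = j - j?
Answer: 3*I*√481 ≈ 65.795*I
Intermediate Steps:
W(l, j) = 0
K(y, u) = 45 (K(y, u) = 3*15 = 45)
√(K(W(6, -1), -19) - 4374) = √(45 - 4374) = √(-4329) = 3*I*√481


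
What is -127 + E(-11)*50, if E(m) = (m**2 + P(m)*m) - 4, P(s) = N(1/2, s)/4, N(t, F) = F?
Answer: 14471/2 ≈ 7235.5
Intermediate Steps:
P(s) = s/4
E(m) = -4 + 5*m**2/4 (E(m) = (m**2 + (m/4)*m) - 4 = (m**2 + m**2/4) - 4 = 5*m**2/4 - 4 = -4 + 5*m**2/4)
-127 + E(-11)*50 = -127 + (-4 + (5/4)*(-11)**2)*50 = -127 + (-4 + (5/4)*121)*50 = -127 + (-4 + 605/4)*50 = -127 + (589/4)*50 = -127 + 14725/2 = 14471/2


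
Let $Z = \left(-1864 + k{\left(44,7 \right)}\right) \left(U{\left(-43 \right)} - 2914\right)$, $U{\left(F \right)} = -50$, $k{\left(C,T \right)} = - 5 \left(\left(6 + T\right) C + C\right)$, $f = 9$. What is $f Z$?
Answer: $131886144$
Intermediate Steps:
$k{\left(C,T \right)} = - 5 C - 5 C \left(6 + T\right)$ ($k{\left(C,T \right)} = - 5 \left(C \left(6 + T\right) + C\right) = - 5 \left(C + C \left(6 + T\right)\right) = - 5 C - 5 C \left(6 + T\right)$)
$Z = 14654016$ ($Z = \left(-1864 - 220 \left(7 + 7\right)\right) \left(-50 - 2914\right) = \left(-1864 - 220 \cdot 14\right) \left(-2964\right) = \left(-1864 - 3080\right) \left(-2964\right) = \left(-4944\right) \left(-2964\right) = 14654016$)
$f Z = 9 \cdot 14654016 = 131886144$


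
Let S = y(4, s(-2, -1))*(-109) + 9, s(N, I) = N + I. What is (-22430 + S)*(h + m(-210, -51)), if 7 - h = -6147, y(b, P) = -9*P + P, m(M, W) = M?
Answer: -148819928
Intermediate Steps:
s(N, I) = I + N
y(b, P) = -8*P
S = -2607 (S = -8*(-1 - 2)*(-109) + 9 = -8*(-3)*(-109) + 9 = 24*(-109) + 9 = -2616 + 9 = -2607)
h = 6154 (h = 7 - 1*(-6147) = 7 + 6147 = 6154)
(-22430 + S)*(h + m(-210, -51)) = (-22430 - 2607)*(6154 - 210) = -25037*5944 = -148819928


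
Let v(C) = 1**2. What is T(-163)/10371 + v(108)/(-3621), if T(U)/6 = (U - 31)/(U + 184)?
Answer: -492515/87624579 ≈ -0.0056207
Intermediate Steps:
T(U) = 6*(-31 + U)/(184 + U) (T(U) = 6*((U - 31)/(U + 184)) = 6*((-31 + U)/(184 + U)) = 6*(-31 + U)/(184 + U))
v(C) = 1
T(-163)/10371 + v(108)/(-3621) = (6*(-31 - 163)/(184 - 163))/10371 + 1/(-3621) = (6*(-194)/21)*(1/10371) + 1*(-1/3621) = (6*(1/21)*(-194))*(1/10371) - 1/3621 = -388/7*1/10371 - 1/3621 = -388/72597 - 1/3621 = -492515/87624579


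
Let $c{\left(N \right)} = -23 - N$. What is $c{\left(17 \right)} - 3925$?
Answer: $-3965$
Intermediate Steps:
$c{\left(17 \right)} - 3925 = \left(-23 - 17\right) - 3925 = -40 - 3925 = -3965$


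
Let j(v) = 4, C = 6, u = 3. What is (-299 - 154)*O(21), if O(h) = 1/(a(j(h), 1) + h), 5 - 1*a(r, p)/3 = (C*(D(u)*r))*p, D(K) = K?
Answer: 151/60 ≈ 2.5167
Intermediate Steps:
a(r, p) = 15 - 54*p*r (a(r, p) = 15 - 3*6*(3*r)*p = 15 - 3*18*r*p = 15 - 54*p*r)
O(h) = 1/(-201 + h) (O(h) = 1/((15 - 54*1*4) + h) = 1/((15 - 216) + h) = 1/(-201 + h))
(-299 - 154)*O(21) = (-299 - 154)/(-201 + 21) = -453/(-180) = -453*(-1/180) = 151/60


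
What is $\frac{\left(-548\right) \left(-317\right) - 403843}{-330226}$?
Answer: $\frac{230127}{330226} \approx 0.69688$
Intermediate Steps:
$\frac{\left(-548\right) \left(-317\right) - 403843}{-330226} = \left(173716 - 403843\right) \left(- \frac{1}{330226}\right) = \left(-230127\right) \left(- \frac{1}{330226}\right) = \frac{230127}{330226}$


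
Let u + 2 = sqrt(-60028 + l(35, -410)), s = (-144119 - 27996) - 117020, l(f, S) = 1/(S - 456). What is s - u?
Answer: -289133 - I*sqrt(45018359634)/866 ≈ -2.8913e+5 - 245.01*I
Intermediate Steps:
l(f, S) = 1/(-456 + S)
s = -289135 (s = -172115 - 117020 = -289135)
u = -2 + I*sqrt(45018359634)/866 (u = -2 + sqrt(-60028 + 1/(-456 - 410)) = -2 + sqrt(-60028 + 1/(-866)) = -2 + sqrt(-60028 - 1/866) = -2 + sqrt(-51984249/866) = -2 + I*sqrt(45018359634)/866 ≈ -2.0 + 245.01*I)
s - u = -289135 - (-2 + I*sqrt(45018359634)/866) = -289135 + (2 - I*sqrt(45018359634)/866) = -289133 - I*sqrt(45018359634)/866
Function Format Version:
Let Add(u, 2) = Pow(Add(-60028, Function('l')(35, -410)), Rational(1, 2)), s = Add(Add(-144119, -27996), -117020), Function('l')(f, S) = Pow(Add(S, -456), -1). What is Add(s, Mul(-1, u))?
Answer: Add(-289133, Mul(Rational(-1, 866), I, Pow(45018359634, Rational(1, 2)))) ≈ Add(-2.8913e+5, Mul(-245.01, I))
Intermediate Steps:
Function('l')(f, S) = Pow(Add(-456, S), -1)
s = -289135 (s = Add(-172115, -117020) = -289135)
u = Add(-2, Mul(Rational(1, 866), I, Pow(45018359634, Rational(1, 2)))) (u = Add(-2, Pow(Add(-60028, Pow(Add(-456, -410), -1)), Rational(1, 2))) = Add(-2, Pow(Add(-60028, Pow(-866, -1)), Rational(1, 2))) = Add(-2, Pow(Add(-60028, Rational(-1, 866)), Rational(1, 2))) = Add(-2, Pow(Rational(-51984249, 866), Rational(1, 2))) = Add(-2, Mul(Rational(1, 866), I, Pow(45018359634, Rational(1, 2)))) ≈ Add(-2.0000, Mul(245.01, I)))
Add(s, Mul(-1, u)) = Add(-289135, Mul(-1, Add(-2, Mul(Rational(1, 866), I, Pow(45018359634, Rational(1, 2)))))) = Add(-289135, Add(2, Mul(Rational(-1, 866), I, Pow(45018359634, Rational(1, 2))))) = Add(-289133, Mul(Rational(-1, 866), I, Pow(45018359634, Rational(1, 2))))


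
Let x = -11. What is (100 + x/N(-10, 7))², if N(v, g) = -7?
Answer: 505521/49 ≈ 10317.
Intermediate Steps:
(100 + x/N(-10, 7))² = (100 - 11/(-7))² = (100 - 11*(-⅐))² = (100 + 11/7)² = (711/7)² = 505521/49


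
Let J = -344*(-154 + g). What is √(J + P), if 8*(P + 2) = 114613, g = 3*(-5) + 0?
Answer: √1159370/4 ≈ 269.19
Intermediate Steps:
g = -15 (g = -15 + 0 = -15)
P = 114597/8 (P = -2 + (⅛)*114613 = -2 + 114613/8 = 114597/8 ≈ 14325.)
J = 58136 (J = -344*(-154 - 15) = -344*(-169) = 58136)
√(J + P) = √(58136 + 114597/8) = √(579685/8) = √1159370/4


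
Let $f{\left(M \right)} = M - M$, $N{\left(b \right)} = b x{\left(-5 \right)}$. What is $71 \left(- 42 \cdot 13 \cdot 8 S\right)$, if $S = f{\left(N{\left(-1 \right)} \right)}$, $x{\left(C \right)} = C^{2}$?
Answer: $0$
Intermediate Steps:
$N{\left(b \right)} = 25 b$ ($N{\left(b \right)} = b \left(-5\right)^{2} = b 25 = 25 b$)
$f{\left(M \right)} = 0$
$S = 0$
$71 \left(- 42 \cdot 13 \cdot 8 S\right) = 71 \left(- 42 \cdot 13 \cdot 8 \cdot 0\right) = 71 \left(- 42 \cdot 104 \cdot 0\right) = 71 \left(\left(-42\right) 0\right) = 71 \cdot 0 = 0$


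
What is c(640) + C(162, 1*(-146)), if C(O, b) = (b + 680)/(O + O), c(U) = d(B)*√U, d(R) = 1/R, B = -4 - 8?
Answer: 89/54 - 2*√10/3 ≈ -0.46004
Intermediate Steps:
B = -12
c(U) = -√U/12 (c(U) = √U/(-12) = -√U/12)
C(O, b) = (680 + b)/(2*O) (C(O, b) = (680 + b)/((2*O)) = (680 + b)*(1/(2*O)) = (680 + b)/(2*O))
c(640) + C(162, 1*(-146)) = -2*√10/3 + (½)*(680 + 1*(-146))/162 = -2*√10/3 + (½)*(1/162)*(680 - 146) = -2*√10/3 + (½)*(1/162)*534 = -2*√10/3 + 89/54 = 89/54 - 2*√10/3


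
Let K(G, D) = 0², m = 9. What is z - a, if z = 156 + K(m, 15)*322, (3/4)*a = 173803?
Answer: -694744/3 ≈ -2.3158e+5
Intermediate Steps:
K(G, D) = 0
a = 695212/3 (a = (4/3)*173803 = 695212/3 ≈ 2.3174e+5)
z = 156 (z = 156 + 0*322 = 156 + 0 = 156)
z - a = 156 - 1*695212/3 = 156 - 695212/3 = -694744/3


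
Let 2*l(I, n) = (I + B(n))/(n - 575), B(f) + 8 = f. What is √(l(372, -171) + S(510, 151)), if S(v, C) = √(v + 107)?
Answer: √(-71989 + 556516*√617)/746 ≈ 4.9709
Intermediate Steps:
B(f) = -8 + f
S(v, C) = √(107 + v)
l(I, n) = (-8 + I + n)/(2*(-575 + n)) (l(I, n) = ((I + (-8 + n))/(n - 575))/2 = ((-8 + I + n)/(-575 + n))/2 = (-8 + I + n)/(2*(-575 + n)))
√(l(372, -171) + S(510, 151)) = √((-8 + 372 - 171)/(2*(-575 - 171)) + √(107 + 510)) = √((½)*193/(-746) + √617) = √((½)*(-1/746)*193 + √617) = √(-193/1492 + √617)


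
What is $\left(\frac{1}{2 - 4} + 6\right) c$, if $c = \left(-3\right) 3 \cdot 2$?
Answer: $-99$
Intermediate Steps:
$c = -18$ ($c = \left(-9\right) 2 = -18$)
$\left(\frac{1}{2 - 4} + 6\right) c = \left(\frac{1}{2 - 4} + 6\right) \left(-18\right) = \left(\frac{1}{-2} + 6\right) \left(-18\right) = \left(- \frac{1}{2} + 6\right) \left(-18\right) = \frac{11}{2} \left(-18\right) = -99$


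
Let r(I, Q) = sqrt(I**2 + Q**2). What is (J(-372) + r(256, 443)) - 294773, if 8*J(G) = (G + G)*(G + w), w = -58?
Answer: -254783 + sqrt(261785) ≈ -2.5427e+5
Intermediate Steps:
J(G) = G*(-58 + G)/4 (J(G) = ((G + G)*(G - 58))/8 = ((2*G)*(-58 + G))/8 = (2*G*(-58 + G))/8 = G*(-58 + G)/4)
(J(-372) + r(256, 443)) - 294773 = ((1/4)*(-372)*(-58 - 372) + sqrt(256**2 + 443**2)) - 294773 = ((1/4)*(-372)*(-430) + sqrt(65536 + 196249)) - 294773 = (39990 + sqrt(261785)) - 294773 = -254783 + sqrt(261785)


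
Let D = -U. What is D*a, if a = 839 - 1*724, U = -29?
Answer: 3335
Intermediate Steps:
a = 115 (a = 839 - 724 = 115)
D = 29 (D = -1*(-29) = 29)
D*a = 29*115 = 3335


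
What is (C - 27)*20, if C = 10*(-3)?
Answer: -1140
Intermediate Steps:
C = -30
(C - 27)*20 = (-30 - 27)*20 = -57*20 = -1140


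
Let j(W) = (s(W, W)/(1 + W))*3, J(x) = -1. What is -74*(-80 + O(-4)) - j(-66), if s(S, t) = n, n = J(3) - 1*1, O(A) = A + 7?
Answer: 370364/65 ≈ 5697.9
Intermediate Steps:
O(A) = 7 + A
n = -2 (n = -1 - 1*1 = -1 - 1 = -2)
s(S, t) = -2
j(W) = -6/(1 + W) (j(W) = -2/(1 + W)*3 = -6/(1 + W))
-74*(-80 + O(-4)) - j(-66) = -74*(-80 + (7 - 4)) - (-6)/(1 - 66) = -74*(-80 + 3) - (-6)/(-65) = -74*(-77) - (-6)*(-1)/65 = 5698 - 1*6/65 = 5698 - 6/65 = 370364/65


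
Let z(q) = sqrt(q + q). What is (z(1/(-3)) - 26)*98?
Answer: -2548 + 98*I*sqrt(6)/3 ≈ -2548.0 + 80.017*I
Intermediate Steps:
z(q) = sqrt(2)*sqrt(q) (z(q) = sqrt(2*q) = sqrt(2)*sqrt(q))
(z(1/(-3)) - 26)*98 = (sqrt(2)*sqrt(1/(-3)) - 26)*98 = (sqrt(2)*sqrt(-1/3) - 26)*98 = (sqrt(2)*(I*sqrt(3)/3) - 26)*98 = (I*sqrt(6)/3 - 26)*98 = (-26 + I*sqrt(6)/3)*98 = -2548 + 98*I*sqrt(6)/3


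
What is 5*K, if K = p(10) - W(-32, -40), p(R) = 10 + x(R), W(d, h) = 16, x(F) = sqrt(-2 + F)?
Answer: -30 + 10*sqrt(2) ≈ -15.858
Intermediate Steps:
p(R) = 10 + sqrt(-2 + R)
K = -6 + 2*sqrt(2) (K = (10 + sqrt(-2 + 10)) - 1*16 = (10 + sqrt(8)) - 16 = (10 + 2*sqrt(2)) - 16 = -6 + 2*sqrt(2) ≈ -3.1716)
5*K = 5*(-6 + 2*sqrt(2)) = -30 + 10*sqrt(2)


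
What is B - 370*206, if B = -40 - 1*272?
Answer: -76532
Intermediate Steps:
B = -312 (B = -40 - 272 = -312)
B - 370*206 = -312 - 370*206 = -312 - 76220 = -76532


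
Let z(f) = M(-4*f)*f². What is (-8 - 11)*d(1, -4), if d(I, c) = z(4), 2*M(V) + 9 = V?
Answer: 3800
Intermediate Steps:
M(V) = -9/2 + V/2
z(f) = f²*(-9/2 - 2*f) (z(f) = (-9/2 + (-4*f)/2)*f² = (-9/2 - 2*f)*f² = f²*(-9/2 - 2*f))
d(I, c) = -200 (d(I, c) = (½)*4²*(-9 - 4*4) = (½)*16*(-9 - 16) = (½)*16*(-25) = -200)
(-8 - 11)*d(1, -4) = (-8 - 11)*(-200) = -19*(-200) = 3800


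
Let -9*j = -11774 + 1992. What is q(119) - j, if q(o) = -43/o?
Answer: -1164445/1071 ≈ -1087.3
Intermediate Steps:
j = 9782/9 (j = -(-11774 + 1992)/9 = -1/9*(-9782) = 9782/9 ≈ 1086.9)
q(119) - j = -43/119 - 1*9782/9 = -43*1/119 - 9782/9 = -43/119 - 9782/9 = -1164445/1071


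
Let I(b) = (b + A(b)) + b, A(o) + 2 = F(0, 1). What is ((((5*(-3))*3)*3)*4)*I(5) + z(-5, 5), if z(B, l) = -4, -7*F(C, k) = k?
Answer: -29728/7 ≈ -4246.9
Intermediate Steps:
F(C, k) = -k/7
A(o) = -15/7 (A(o) = -2 - ⅐*1 = -2 - ⅐ = -15/7)
I(b) = -15/7 + 2*b (I(b) = (b - 15/7) + b = (-15/7 + b) + b = -15/7 + 2*b)
((((5*(-3))*3)*3)*4)*I(5) + z(-5, 5) = ((((5*(-3))*3)*3)*4)*(-15/7 + 2*5) - 4 = ((-15*3*3)*4)*(-15/7 + 10) - 4 = (-45*3*4)*(55/7) - 4 = -135*4*(55/7) - 4 = -540*55/7 - 4 = -29700/7 - 4 = -29728/7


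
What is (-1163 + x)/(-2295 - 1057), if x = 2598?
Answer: -1435/3352 ≈ -0.42810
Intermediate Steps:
(-1163 + x)/(-2295 - 1057) = (-1163 + 2598)/(-2295 - 1057) = 1435/(-3352) = 1435*(-1/3352) = -1435/3352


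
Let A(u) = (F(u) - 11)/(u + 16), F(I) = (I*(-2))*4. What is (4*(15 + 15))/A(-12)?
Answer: 96/17 ≈ 5.6471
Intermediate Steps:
F(I) = -8*I (F(I) = -2*I*4 = -8*I)
A(u) = (-11 - 8*u)/(16 + u) (A(u) = (-8*u - 11)/(u + 16) = (-11 - 8*u)/(16 + u))
(4*(15 + 15))/A(-12) = (4*(15 + 15))/(((-11 - 8*(-12))/(16 - 12))) = (4*30)/(((-11 + 96)/4)) = 120/(((¼)*85)) = 120/(85/4) = 120*(4/85) = 96/17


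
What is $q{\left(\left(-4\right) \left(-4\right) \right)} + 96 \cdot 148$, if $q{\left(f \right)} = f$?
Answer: $14224$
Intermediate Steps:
$q{\left(\left(-4\right) \left(-4\right) \right)} + 96 \cdot 148 = \left(-4\right) \left(-4\right) + 96 \cdot 148 = 16 + 14208 = 14224$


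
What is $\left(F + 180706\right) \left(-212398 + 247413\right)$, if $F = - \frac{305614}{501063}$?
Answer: $\frac{3170425642012960}{501063} \approx 6.3274 \cdot 10^{9}$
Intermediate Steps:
$F = - \frac{305614}{501063}$ ($F = \left(-305614\right) \frac{1}{501063} = - \frac{305614}{501063} \approx -0.60993$)
$\left(F + 180706\right) \left(-212398 + 247413\right) = \left(- \frac{305614}{501063} + 180706\right) \left(-212398 + 247413\right) = \frac{90544784864}{501063} \cdot 35015 = \frac{3170425642012960}{501063}$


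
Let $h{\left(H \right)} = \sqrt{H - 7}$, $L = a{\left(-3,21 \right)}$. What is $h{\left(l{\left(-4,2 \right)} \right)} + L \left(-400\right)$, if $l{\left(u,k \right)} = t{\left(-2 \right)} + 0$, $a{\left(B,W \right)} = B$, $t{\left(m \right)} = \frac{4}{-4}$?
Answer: $1200 + 2 i \sqrt{2} \approx 1200.0 + 2.8284 i$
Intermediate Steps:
$t{\left(m \right)} = -1$ ($t{\left(m \right)} = 4 \left(- \frac{1}{4}\right) = -1$)
$L = -3$
$l{\left(u,k \right)} = -1$ ($l{\left(u,k \right)} = -1 + 0 = -1$)
$h{\left(H \right)} = \sqrt{-7 + H}$
$h{\left(l{\left(-4,2 \right)} \right)} + L \left(-400\right) = \sqrt{-7 - 1} - -1200 = \sqrt{-8} + 1200 = 2 i \sqrt{2} + 1200 = 1200 + 2 i \sqrt{2}$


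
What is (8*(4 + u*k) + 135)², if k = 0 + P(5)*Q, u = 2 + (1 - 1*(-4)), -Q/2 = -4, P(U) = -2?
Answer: 531441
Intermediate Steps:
Q = 8 (Q = -2*(-4) = 8)
u = 7 (u = 2 + (1 + 4) = 2 + 5 = 7)
k = -16 (k = 0 - 2*8 = 0 - 16 = -16)
(8*(4 + u*k) + 135)² = (8*(4 + 7*(-16)) + 135)² = (8*(4 - 112) + 135)² = (8*(-108) + 135)² = (-864 + 135)² = (-729)² = 531441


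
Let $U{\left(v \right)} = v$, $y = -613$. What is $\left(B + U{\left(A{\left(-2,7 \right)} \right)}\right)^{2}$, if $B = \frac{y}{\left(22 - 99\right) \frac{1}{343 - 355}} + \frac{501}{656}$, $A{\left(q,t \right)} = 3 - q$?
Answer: $\frac{20560774291201}{2551462144} \approx 8058.4$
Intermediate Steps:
$B = - \frac{4786959}{50512}$ ($B = - \frac{613}{\left(22 - 99\right) \frac{1}{343 - 355}} + \frac{501}{656} = - \frac{613}{\left(-77\right) \frac{1}{-12}} + 501 \cdot \frac{1}{656} = - \frac{613}{\left(-77\right) \left(- \frac{1}{12}\right)} + \frac{501}{656} = - \frac{613}{\frac{77}{12}} + \frac{501}{656} = \left(-613\right) \frac{12}{77} + \frac{501}{656} = - \frac{7356}{77} + \frac{501}{656} = - \frac{4786959}{50512} \approx -94.769$)
$\left(B + U{\left(A{\left(-2,7 \right)} \right)}\right)^{2} = \left(- \frac{4786959}{50512} + \left(3 - -2\right)\right)^{2} = \left(- \frac{4786959}{50512} + \left(3 + 2\right)\right)^{2} = \left(- \frac{4786959}{50512} + 5\right)^{2} = \left(- \frac{4534399}{50512}\right)^{2} = \frac{20560774291201}{2551462144}$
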